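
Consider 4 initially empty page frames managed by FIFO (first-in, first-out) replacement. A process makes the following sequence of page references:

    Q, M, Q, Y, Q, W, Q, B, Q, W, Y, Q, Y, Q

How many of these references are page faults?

Q -> fault, frames {Q}
M -> fault, frames {Q,M}
Q -> hit
Y -> fault, frames {Q,M,Y}
Q -> hit
W -> fault, frames {Q,M,Y,W}
Q -> hit
B -> fault, evict Q, frames {M,Y,W,B}
Q -> fault, evict M, frames {Y,W,B,Q}
W -> hit
Y -> hit
Q -> hit
Y -> hit
Q -> hit
Page faults: 6.

6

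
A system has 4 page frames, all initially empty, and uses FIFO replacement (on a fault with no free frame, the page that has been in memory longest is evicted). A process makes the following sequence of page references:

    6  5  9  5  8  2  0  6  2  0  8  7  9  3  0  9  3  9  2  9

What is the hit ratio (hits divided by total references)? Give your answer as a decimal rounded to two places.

6: fault, frames (6)
5: fault, frames (6 5)
9: fault, frames (6 5 9)
5: hit
8: fault, frames (6 5 9 8)
2: fault, evict 6, frames (5 9 8 2)
0: fault, evict 5, frames (9 8 2 0)
6: fault, evict 9, frames (8 2 0 6)
2: hit
0: hit
8: hit
7: fault, evict 8, frames (2 0 6 7)
9: fault, evict 2, frames (0 6 7 9)
3: fault, evict 0, frames (6 7 9 3)
0: fault, evict 6, frames (7 9 3 0)
9: hit
3: hit
9: hit
2: fault, evict 7, frames (9 3 0 2)
9: hit
Hits: 8 of 20 references → 8/20 = 0.4000.

0.40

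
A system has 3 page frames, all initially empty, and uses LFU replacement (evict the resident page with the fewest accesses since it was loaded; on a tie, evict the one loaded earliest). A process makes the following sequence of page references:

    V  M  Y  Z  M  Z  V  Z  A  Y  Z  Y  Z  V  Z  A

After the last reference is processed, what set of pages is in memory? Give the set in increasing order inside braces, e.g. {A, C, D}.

{A, Y, Z}

V → miss, frames [V]
M → miss, frames [V, M]
Y → miss, frames [V, M, Y]
Z → miss, evict V, frames [M, Y, Z]
M → hit
Z → hit
V → miss, evict Y, frames [M, Z, V]
Z → hit
A → miss, evict V, frames [M, Z, A]
Y → miss, evict A, frames [M, Z, Y]
Z → hit
Y → hit
Z → hit
V → miss, evict M, frames [Z, Y, V]
Z → hit
A → miss, evict V, frames [Z, Y, A]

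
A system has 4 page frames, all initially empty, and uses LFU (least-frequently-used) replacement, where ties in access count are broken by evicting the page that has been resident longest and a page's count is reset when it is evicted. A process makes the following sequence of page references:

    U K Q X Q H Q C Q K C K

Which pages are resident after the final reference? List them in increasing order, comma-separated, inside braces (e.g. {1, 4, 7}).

U → fault, frames (U)
K → fault, frames (U K)
Q → fault, frames (U K Q)
X → fault, frames (U K Q X)
Q → hit
H → fault, evict U, frames (K Q X H)
Q → hit
C → fault, evict K, frames (Q X H C)
Q → hit
K → fault, evict X, frames (Q H C K)
C → hit
K → hit

{C, H, K, Q}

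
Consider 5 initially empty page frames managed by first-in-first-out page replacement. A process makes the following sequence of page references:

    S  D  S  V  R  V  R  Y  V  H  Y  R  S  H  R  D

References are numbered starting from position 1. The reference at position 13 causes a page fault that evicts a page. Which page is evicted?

pos 1: S -> fault, frames (S)
pos 2: D -> fault, frames (S D)
pos 3: S -> hit
pos 4: V -> fault, frames (S D V)
pos 5: R -> fault, frames (S D V R)
pos 6: V -> hit
pos 7: R -> hit
pos 8: Y -> fault, frames (S D V R Y)
pos 9: V -> hit
pos 10: H -> fault, evict S, frames (D V R Y H)
pos 11: Y -> hit
pos 12: R -> hit
pos 13: S -> fault, evict D, frames (V R Y H S)
At position 13, page D is evicted.

D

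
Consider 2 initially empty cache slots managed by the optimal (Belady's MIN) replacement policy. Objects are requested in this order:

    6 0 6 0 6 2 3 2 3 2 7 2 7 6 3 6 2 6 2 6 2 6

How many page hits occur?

6 -> fault, frames {6}
0 -> fault, frames {6,0}
6 -> hit
0 -> hit
6 -> hit
2 -> fault, evict 0, frames {6,2}
3 -> fault, evict 6, frames {2,3}
2 -> hit
3 -> hit
2 -> hit
7 -> fault, evict 3, frames {2,7}
2 -> hit
7 -> hit
6 -> fault, evict 7, frames {2,6}
3 -> fault, evict 2, frames {6,3}
6 -> hit
2 -> fault, evict 3, frames {6,2}
6 -> hit
2 -> hit
6 -> hit
2 -> hit
6 -> hit
Hits: 14.

14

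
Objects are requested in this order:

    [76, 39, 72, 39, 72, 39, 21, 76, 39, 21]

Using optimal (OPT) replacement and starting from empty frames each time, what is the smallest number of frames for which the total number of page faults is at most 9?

2

f=1: 10 faults
f=2: 6 faults
f=3: 4 faults
f=4: 4 faults
Smallest f with faults ≤ 9 is 2.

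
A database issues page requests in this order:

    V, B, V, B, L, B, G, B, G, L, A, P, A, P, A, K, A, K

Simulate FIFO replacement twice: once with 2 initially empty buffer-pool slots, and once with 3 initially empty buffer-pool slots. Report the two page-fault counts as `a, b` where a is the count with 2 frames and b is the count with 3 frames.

10, 7

2 frames: F F . . F . F F . F F F . . . F F . → 10 faults.
3 frames: F F . . F . F . . . F F . . . F . . → 7 faults.
7 < 10: adding a frame reduced faults, as is typical.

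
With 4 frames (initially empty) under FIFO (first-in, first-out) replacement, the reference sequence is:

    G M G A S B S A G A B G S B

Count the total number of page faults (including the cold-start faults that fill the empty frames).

6

G -> miss, frames {G}
M -> miss, frames {G,M}
G -> hit
A -> miss, frames {G,M,A}
S -> miss, frames {G,M,A,S}
B -> miss, evict G, frames {M,A,S,B}
S -> hit
A -> hit
G -> miss, evict M, frames {A,S,B,G}
A -> hit
B -> hit
G -> hit
S -> hit
B -> hit
Page faults: 6.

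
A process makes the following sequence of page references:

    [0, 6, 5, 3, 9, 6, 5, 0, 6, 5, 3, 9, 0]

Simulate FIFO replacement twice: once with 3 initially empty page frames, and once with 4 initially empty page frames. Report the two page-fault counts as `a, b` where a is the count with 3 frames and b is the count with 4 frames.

10, 11

3 frames: F F F F F F F F . . F F . → 10 faults.
4 frames: F F F F F . . F F F F F F → 11 faults.
11 > 10: adding a frame increased faults — Belady's anomaly.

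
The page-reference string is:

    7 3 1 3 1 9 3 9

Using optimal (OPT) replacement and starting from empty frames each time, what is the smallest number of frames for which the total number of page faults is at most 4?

2

f=1: 8 faults
f=2: 4 faults
f=3: 4 faults
f=4: 4 faults
Smallest f with faults ≤ 4 is 2.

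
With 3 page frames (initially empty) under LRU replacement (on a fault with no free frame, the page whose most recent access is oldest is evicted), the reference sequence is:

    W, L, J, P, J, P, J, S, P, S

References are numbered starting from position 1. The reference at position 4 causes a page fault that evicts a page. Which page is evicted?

pos 1: W -> fault, frames (W)
pos 2: L -> fault, frames (W L)
pos 3: J -> fault, frames (W L J)
pos 4: P -> fault, evict W, frames (L J P)
At position 4, page W is evicted.

W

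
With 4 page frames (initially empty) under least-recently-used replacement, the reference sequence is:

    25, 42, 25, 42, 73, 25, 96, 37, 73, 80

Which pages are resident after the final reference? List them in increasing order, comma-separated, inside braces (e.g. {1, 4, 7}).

25 → miss, frames (25)
42 → miss, frames (25 42)
25 → hit
42 → hit
73 → miss, frames (25 42 73)
25 → hit
96 → miss, frames (42 73 25 96)
37 → miss, evict 42, frames (73 25 96 37)
73 → hit
80 → miss, evict 25, frames (96 37 73 80)

{37, 73, 80, 96}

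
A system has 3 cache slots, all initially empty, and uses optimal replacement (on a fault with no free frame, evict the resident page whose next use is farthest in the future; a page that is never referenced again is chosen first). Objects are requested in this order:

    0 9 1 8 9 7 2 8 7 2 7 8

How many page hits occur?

0: miss, frames {0}
9: miss, frames {0,9}
1: miss, frames {0,9,1}
8: miss, evict 1, frames {0,9,8}
9: hit
7: miss, evict 9, frames {0,8,7}
2: miss, evict 0, frames {8,7,2}
8: hit
7: hit
2: hit
7: hit
8: hit
Hits: 6.

6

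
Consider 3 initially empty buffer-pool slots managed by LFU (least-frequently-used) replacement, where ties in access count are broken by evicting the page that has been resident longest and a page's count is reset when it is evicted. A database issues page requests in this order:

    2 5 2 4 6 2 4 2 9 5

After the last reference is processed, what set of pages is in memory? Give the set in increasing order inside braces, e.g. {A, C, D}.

2 → fault, frames [2]
5 → fault, frames [2, 5]
2 → hit
4 → fault, frames [2, 5, 4]
6 → fault, evict 5, frames [2, 4, 6]
2 → hit
4 → hit
2 → hit
9 → fault, evict 6, frames [2, 4, 9]
5 → fault, evict 9, frames [2, 4, 5]

{2, 4, 5}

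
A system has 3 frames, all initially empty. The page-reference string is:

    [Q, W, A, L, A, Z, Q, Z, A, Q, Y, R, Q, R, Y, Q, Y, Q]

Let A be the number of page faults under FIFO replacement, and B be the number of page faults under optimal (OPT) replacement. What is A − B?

3

Under FIFO: F F F F . F F . F . F F F . . . . . → 10 faults.
Under OPT: F F F F . F . . . . F F . . . . . . → 7 faults.
A − B = 10 − 7 = 3.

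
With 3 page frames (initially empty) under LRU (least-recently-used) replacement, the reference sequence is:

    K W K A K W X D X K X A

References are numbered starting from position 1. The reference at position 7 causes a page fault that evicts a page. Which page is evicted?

pos 1: K -> fault, frames (K)
pos 2: W -> fault, frames (K W)
pos 3: K -> hit
pos 4: A -> fault, frames (W K A)
pos 5: K -> hit
pos 6: W -> hit
pos 7: X -> fault, evict A, frames (K W X)
At position 7, page A is evicted.

A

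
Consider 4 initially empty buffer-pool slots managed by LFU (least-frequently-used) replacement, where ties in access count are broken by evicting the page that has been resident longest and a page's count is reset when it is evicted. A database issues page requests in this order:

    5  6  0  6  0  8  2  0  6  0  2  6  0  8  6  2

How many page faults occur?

5 → fault, frames {5}
6 → fault, frames {5,6}
0 → fault, frames {5,6,0}
6 → hit
0 → hit
8 → fault, frames {5,6,0,8}
2 → fault, evict 5, frames {6,0,8,2}
0 → hit
6 → hit
0 → hit
2 → hit
6 → hit
0 → hit
8 → hit
6 → hit
2 → hit
Page faults: 5.

5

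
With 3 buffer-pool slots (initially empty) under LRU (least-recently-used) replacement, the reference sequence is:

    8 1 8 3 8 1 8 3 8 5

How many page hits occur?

6

8 → miss, frames (8)
1 → miss, frames (8 1)
8 → hit
3 → miss, frames (1 8 3)
8 → hit
1 → hit
8 → hit
3 → hit
8 → hit
5 → miss, evict 1, frames (3 8 5)
Hits: 6.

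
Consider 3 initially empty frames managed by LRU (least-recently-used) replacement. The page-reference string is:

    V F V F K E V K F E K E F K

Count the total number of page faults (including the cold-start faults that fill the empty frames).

7

V → miss, frames {V}
F → miss, frames {V,F}
V → hit
F → hit
K → miss, frames {V,F,K}
E → miss, evict V, frames {F,K,E}
V → miss, evict F, frames {K,E,V}
K → hit
F → miss, evict E, frames {V,K,F}
E → miss, evict V, frames {K,F,E}
K → hit
E → hit
F → hit
K → hit
Page faults: 7.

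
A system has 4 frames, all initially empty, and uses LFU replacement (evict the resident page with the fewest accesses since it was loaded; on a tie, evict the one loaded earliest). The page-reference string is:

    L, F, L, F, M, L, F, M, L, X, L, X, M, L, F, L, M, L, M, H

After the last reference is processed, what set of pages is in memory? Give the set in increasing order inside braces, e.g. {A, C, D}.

{F, H, L, M}

L -> fault, frames {L}
F -> fault, frames {L,F}
L -> hit
F -> hit
M -> fault, frames {L,F,M}
L -> hit
F -> hit
M -> hit
L -> hit
X -> fault, frames {L,F,M,X}
L -> hit
X -> hit
M -> hit
L -> hit
F -> hit
L -> hit
M -> hit
L -> hit
M -> hit
H -> fault, evict X, frames {L,F,M,H}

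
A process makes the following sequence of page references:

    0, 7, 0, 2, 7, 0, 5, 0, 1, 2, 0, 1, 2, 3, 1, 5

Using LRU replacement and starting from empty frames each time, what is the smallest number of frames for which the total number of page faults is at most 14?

2

f=1: 16 faults
f=2: 14 faults
f=3: 8 faults
f=4: 8 faults
f=5: 6 faults
f=6: 6 faults
Smallest f with faults ≤ 14 is 2.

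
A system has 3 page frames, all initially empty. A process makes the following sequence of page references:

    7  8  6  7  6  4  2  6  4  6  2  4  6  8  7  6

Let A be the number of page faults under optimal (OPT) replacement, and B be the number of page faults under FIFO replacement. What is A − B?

-1

Under OPT: F F F . . F F . . . . . . F F . → 7 faults.
Under FIFO: F F F . . F F . . . . . . F F F → 8 faults.
A − B = 7 − 8 = -1.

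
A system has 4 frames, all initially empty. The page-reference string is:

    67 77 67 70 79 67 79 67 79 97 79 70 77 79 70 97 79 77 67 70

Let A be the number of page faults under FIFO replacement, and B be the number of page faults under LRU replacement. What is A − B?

-2

Under FIFO: F F . F F . . . . F . . . . . . . . F . → 6 faults.
Under LRU: F F . F F . . . . F . . F . . . . . F F → 8 faults.
A − B = 6 − 8 = -2.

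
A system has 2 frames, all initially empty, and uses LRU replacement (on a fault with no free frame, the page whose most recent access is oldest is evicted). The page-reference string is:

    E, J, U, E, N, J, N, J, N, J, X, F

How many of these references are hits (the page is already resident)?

4

E → miss, frames (E)
J → miss, frames (E J)
U → miss, evict E, frames (J U)
E → miss, evict J, frames (U E)
N → miss, evict U, frames (E N)
J → miss, evict E, frames (N J)
N → hit
J → hit
N → hit
J → hit
X → miss, evict N, frames (J X)
F → miss, evict J, frames (X F)
Hits: 4.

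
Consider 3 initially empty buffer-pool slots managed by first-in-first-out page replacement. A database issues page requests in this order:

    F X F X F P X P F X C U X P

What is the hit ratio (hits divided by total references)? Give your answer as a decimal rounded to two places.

0.50

F: fault, frames {F}
X: fault, frames {F,X}
F: hit
X: hit
F: hit
P: fault, frames {F,X,P}
X: hit
P: hit
F: hit
X: hit
C: fault, evict F, frames {X,P,C}
U: fault, evict X, frames {P,C,U}
X: fault, evict P, frames {C,U,X}
P: fault, evict C, frames {U,X,P}
Hits: 7 of 14 references → 7/14 = 0.5000.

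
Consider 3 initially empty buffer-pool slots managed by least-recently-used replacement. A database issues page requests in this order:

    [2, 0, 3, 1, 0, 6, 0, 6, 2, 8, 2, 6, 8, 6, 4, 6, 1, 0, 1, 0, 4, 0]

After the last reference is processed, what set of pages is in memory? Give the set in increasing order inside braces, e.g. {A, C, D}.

2 → miss, frames {2}
0 → miss, frames {2,0}
3 → miss, frames {2,0,3}
1 → miss, evict 2, frames {0,3,1}
0 → hit
6 → miss, evict 3, frames {1,0,6}
0 → hit
6 → hit
2 → miss, evict 1, frames {0,6,2}
8 → miss, evict 0, frames {6,2,8}
2 → hit
6 → hit
8 → hit
6 → hit
4 → miss, evict 2, frames {8,6,4}
6 → hit
1 → miss, evict 8, frames {4,6,1}
0 → miss, evict 4, frames {6,1,0}
1 → hit
0 → hit
4 → miss, evict 6, frames {1,0,4}
0 → hit

{0, 1, 4}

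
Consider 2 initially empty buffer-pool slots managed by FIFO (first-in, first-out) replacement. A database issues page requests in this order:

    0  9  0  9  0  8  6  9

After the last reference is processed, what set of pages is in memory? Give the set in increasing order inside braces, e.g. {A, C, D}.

{6, 9}

0 → miss, frames {0}
9 → miss, frames {0,9}
0 → hit
9 → hit
0 → hit
8 → miss, evict 0, frames {9,8}
6 → miss, evict 9, frames {8,6}
9 → miss, evict 8, frames {6,9}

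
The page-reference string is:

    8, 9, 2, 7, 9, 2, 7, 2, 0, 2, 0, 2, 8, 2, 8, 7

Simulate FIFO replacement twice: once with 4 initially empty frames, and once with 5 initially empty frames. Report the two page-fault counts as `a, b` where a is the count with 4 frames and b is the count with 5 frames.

6, 5

4 frames: F F F F . . . . F . . . F . . . → 6 faults.
5 frames: F F F F . . . . F . . . . . . . → 5 faults.
5 < 6: adding a frame reduced faults, as is typical.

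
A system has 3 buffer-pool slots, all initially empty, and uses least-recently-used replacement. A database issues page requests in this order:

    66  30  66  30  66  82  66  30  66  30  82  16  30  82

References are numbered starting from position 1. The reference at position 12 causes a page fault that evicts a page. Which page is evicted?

pos 1: 66 → fault, frames [66]
pos 2: 30 → fault, frames [66, 30]
pos 3: 66 → hit
pos 4: 30 → hit
pos 5: 66 → hit
pos 6: 82 → fault, frames [30, 66, 82]
pos 7: 66 → hit
pos 8: 30 → hit
pos 9: 66 → hit
pos 10: 30 → hit
pos 11: 82 → hit
pos 12: 16 → fault, evict 66, frames [30, 82, 16]
At position 12, page 66 is evicted.

66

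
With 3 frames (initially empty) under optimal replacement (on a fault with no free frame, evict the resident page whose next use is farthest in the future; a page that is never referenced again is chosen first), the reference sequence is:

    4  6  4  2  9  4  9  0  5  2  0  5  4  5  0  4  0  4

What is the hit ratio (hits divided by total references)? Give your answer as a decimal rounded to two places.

0.61

4: fault, frames {4}
6: fault, frames {4,6}
4: hit
2: fault, frames {4,6,2}
9: fault, evict 6, frames {4,2,9}
4: hit
9: hit
0: fault, evict 9, frames {4,2,0}
5: fault, evict 4, frames {2,0,5}
2: hit
0: hit
5: hit
4: fault, evict 2, frames {0,5,4}
5: hit
0: hit
4: hit
0: hit
4: hit
Hits: 11 of 18 references → 11/18 = 0.6111.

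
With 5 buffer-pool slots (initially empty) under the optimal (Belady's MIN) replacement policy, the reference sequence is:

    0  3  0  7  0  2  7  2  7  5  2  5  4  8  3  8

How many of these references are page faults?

0: fault, frames [0]
3: fault, frames [0, 3]
0: hit
7: fault, frames [0, 3, 7]
0: hit
2: fault, frames [0, 3, 7, 2]
7: hit
2: hit
7: hit
5: fault, frames [0, 3, 7, 2, 5]
2: hit
5: hit
4: fault, evict 5, frames [0, 3, 7, 2, 4]
8: fault, evict 4, frames [0, 3, 7, 2, 8]
3: hit
8: hit
Page faults: 7.

7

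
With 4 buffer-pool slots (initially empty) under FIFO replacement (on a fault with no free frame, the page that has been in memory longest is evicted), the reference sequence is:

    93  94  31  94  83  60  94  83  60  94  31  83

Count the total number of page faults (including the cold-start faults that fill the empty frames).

5

93: miss, frames (93)
94: miss, frames (93 94)
31: miss, frames (93 94 31)
94: hit
83: miss, frames (93 94 31 83)
60: miss, evict 93, frames (94 31 83 60)
94: hit
83: hit
60: hit
94: hit
31: hit
83: hit
Page faults: 5.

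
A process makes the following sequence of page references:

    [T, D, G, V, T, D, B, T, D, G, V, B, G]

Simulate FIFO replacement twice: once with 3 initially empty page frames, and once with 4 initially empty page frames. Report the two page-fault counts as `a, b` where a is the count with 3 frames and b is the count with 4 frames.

9, 10

3 frames: F F F F F F F . . F F . . → 9 faults.
4 frames: F F F F . . F F F F F F . → 10 faults.
10 > 9: adding a frame increased faults — Belady's anomaly.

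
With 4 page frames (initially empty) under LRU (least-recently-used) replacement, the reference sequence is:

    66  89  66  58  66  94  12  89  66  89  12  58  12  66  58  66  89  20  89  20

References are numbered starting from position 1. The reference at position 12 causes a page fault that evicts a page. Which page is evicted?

94

pos 1: 66: miss, frames (66)
pos 2: 89: miss, frames (66 89)
pos 3: 66: hit
pos 4: 58: miss, frames (89 66 58)
pos 5: 66: hit
pos 6: 94: miss, frames (89 58 66 94)
pos 7: 12: miss, evict 89, frames (58 66 94 12)
pos 8: 89: miss, evict 58, frames (66 94 12 89)
pos 9: 66: hit
pos 10: 89: hit
pos 11: 12: hit
pos 12: 58: miss, evict 94, frames (66 89 12 58)
At position 12, page 94 is evicted.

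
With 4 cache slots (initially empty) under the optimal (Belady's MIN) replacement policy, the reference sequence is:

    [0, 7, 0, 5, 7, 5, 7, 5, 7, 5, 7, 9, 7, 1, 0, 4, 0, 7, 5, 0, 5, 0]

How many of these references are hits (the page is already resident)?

16

0 → fault, frames [0]
7 → fault, frames [0, 7]
0 → hit
5 → fault, frames [0, 7, 5]
7 → hit
5 → hit
7 → hit
5 → hit
7 → hit
5 → hit
7 → hit
9 → fault, frames [0, 7, 5, 9]
7 → hit
1 → fault, evict 9, frames [0, 7, 5, 1]
0 → hit
4 → fault, evict 1, frames [0, 7, 5, 4]
0 → hit
7 → hit
5 → hit
0 → hit
5 → hit
0 → hit
Hits: 16.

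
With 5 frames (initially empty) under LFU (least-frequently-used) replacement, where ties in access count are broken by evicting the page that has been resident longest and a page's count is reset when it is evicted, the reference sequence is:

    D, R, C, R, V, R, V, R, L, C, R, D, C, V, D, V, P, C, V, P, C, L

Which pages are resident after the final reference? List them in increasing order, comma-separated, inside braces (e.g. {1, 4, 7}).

{C, D, L, R, V}

D: fault, frames (D)
R: fault, frames (D R)
C: fault, frames (D R C)
R: hit
V: fault, frames (D R C V)
R: hit
V: hit
R: hit
L: fault, frames (D R C V L)
C: hit
R: hit
D: hit
C: hit
V: hit
D: hit
V: hit
P: fault, evict L, frames (D R C V P)
C: hit
V: hit
P: hit
C: hit
L: fault, evict P, frames (D R C V L)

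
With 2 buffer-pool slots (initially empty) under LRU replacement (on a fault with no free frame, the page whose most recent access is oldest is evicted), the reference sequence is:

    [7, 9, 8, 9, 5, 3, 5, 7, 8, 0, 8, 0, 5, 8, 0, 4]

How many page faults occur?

12

7 → fault, frames (7)
9 → fault, frames (7 9)
8 → fault, evict 7, frames (9 8)
9 → hit
5 → fault, evict 8, frames (9 5)
3 → fault, evict 9, frames (5 3)
5 → hit
7 → fault, evict 3, frames (5 7)
8 → fault, evict 5, frames (7 8)
0 → fault, evict 7, frames (8 0)
8 → hit
0 → hit
5 → fault, evict 8, frames (0 5)
8 → fault, evict 0, frames (5 8)
0 → fault, evict 5, frames (8 0)
4 → fault, evict 8, frames (0 4)
Page faults: 12.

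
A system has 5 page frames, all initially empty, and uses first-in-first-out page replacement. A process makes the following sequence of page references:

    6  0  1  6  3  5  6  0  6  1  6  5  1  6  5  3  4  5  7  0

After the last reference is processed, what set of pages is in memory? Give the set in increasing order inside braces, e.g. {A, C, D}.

6: miss, frames [6]
0: miss, frames [6, 0]
1: miss, frames [6, 0, 1]
6: hit
3: miss, frames [6, 0, 1, 3]
5: miss, frames [6, 0, 1, 3, 5]
6: hit
0: hit
6: hit
1: hit
6: hit
5: hit
1: hit
6: hit
5: hit
3: hit
4: miss, evict 6, frames [0, 1, 3, 5, 4]
5: hit
7: miss, evict 0, frames [1, 3, 5, 4, 7]
0: miss, evict 1, frames [3, 5, 4, 7, 0]

{0, 3, 4, 5, 7}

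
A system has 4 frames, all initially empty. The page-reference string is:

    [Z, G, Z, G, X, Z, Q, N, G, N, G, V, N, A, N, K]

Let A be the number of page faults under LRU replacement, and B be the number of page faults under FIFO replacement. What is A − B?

1

Under LRU: F F . . F . F F F . . F . F . F → 9 faults.
Under FIFO: F F . . F . F F . . . F . F . F → 8 faults.
A − B = 9 − 8 = 1.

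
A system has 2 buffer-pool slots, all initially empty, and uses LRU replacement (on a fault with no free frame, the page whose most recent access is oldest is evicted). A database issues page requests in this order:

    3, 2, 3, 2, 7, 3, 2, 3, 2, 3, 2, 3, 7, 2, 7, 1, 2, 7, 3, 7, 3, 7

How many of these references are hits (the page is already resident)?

11

3: miss, frames (3)
2: miss, frames (3 2)
3: hit
2: hit
7: miss, evict 3, frames (2 7)
3: miss, evict 2, frames (7 3)
2: miss, evict 7, frames (3 2)
3: hit
2: hit
3: hit
2: hit
3: hit
7: miss, evict 2, frames (3 7)
2: miss, evict 3, frames (7 2)
7: hit
1: miss, evict 2, frames (7 1)
2: miss, evict 7, frames (1 2)
7: miss, evict 1, frames (2 7)
3: miss, evict 2, frames (7 3)
7: hit
3: hit
7: hit
Hits: 11.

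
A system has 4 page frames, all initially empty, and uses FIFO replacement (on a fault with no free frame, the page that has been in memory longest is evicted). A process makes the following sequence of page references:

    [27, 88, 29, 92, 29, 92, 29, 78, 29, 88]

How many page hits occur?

5

27 → miss, frames {27}
88 → miss, frames {27,88}
29 → miss, frames {27,88,29}
92 → miss, frames {27,88,29,92}
29 → hit
92 → hit
29 → hit
78 → miss, evict 27, frames {88,29,92,78}
29 → hit
88 → hit
Hits: 5.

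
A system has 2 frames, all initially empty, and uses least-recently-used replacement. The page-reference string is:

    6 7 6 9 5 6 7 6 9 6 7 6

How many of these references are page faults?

8

6: miss, frames (6)
7: miss, frames (6 7)
6: hit
9: miss, evict 7, frames (6 9)
5: miss, evict 6, frames (9 5)
6: miss, evict 9, frames (5 6)
7: miss, evict 5, frames (6 7)
6: hit
9: miss, evict 7, frames (6 9)
6: hit
7: miss, evict 9, frames (6 7)
6: hit
Page faults: 8.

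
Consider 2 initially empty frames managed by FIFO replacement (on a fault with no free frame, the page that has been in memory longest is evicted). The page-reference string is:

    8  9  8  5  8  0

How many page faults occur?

5

8 → fault, frames {8}
9 → fault, frames {8,9}
8 → hit
5 → fault, evict 8, frames {9,5}
8 → fault, evict 9, frames {5,8}
0 → fault, evict 5, frames {8,0}
Page faults: 5.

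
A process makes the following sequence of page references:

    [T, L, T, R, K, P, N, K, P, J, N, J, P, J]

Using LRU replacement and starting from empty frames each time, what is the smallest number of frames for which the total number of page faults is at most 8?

f=1: 14 faults
f=2: 11 faults
f=3: 8 faults
f=4: 7 faults
f=5: 7 faults
f=6: 7 faults
f=7: 7 faults
Smallest f with faults ≤ 8 is 3.

3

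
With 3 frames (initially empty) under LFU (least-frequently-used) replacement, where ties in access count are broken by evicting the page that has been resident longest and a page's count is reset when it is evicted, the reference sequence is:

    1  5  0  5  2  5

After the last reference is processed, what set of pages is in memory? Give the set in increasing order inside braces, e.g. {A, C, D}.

{0, 2, 5}

1 -> fault, frames [1]
5 -> fault, frames [1, 5]
0 -> fault, frames [1, 5, 0]
5 -> hit
2 -> fault, evict 1, frames [5, 0, 2]
5 -> hit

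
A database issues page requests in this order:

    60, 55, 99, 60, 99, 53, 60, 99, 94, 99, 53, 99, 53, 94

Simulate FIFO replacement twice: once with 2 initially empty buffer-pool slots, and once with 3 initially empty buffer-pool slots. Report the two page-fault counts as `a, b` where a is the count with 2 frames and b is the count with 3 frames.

2 frames: F F F F . F . F F . F F . F → 10 faults.
3 frames: F F F . . F F . F F F . . . → 8 faults.
8 < 10: adding a frame reduced faults, as is typical.

10, 8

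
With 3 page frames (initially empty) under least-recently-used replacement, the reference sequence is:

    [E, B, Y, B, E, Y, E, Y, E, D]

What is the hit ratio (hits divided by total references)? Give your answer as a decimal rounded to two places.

E → fault, frames [E]
B → fault, frames [E, B]
Y → fault, frames [E, B, Y]
B → hit
E → hit
Y → hit
E → hit
Y → hit
E → hit
D → fault, evict B, frames [Y, E, D]
Hits: 6 of 10 references → 6/10 = 0.6000.

0.60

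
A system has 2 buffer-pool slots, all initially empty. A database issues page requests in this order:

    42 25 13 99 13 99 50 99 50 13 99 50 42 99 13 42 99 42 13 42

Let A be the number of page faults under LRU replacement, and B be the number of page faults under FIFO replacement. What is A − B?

Under LRU: F F F F . . F . . F F F F F F F F . F . → 14 faults.
Under FIFO: F F F F . . F . . F F F F F F F F . F F → 15 faults.
A − B = 14 − 15 = -1.

-1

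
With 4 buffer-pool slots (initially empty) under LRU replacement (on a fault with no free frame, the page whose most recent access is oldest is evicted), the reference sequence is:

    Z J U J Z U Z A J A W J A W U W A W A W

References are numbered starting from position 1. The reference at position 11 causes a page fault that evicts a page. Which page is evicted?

pos 1: Z → fault, frames [Z]
pos 2: J → fault, frames [Z, J]
pos 3: U → fault, frames [Z, J, U]
pos 4: J → hit
pos 5: Z → hit
pos 6: U → hit
pos 7: Z → hit
pos 8: A → fault, frames [J, U, Z, A]
pos 9: J → hit
pos 10: A → hit
pos 11: W → fault, evict U, frames [Z, J, A, W]
At position 11, page U is evicted.

U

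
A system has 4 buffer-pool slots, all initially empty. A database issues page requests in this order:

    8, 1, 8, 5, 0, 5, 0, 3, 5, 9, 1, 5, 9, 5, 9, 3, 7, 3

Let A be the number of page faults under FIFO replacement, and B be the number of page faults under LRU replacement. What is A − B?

2

Under FIFO: F F . F F . . F . F F F . . . . F F → 10 faults.
Under LRU: F F . F F . . F . F F . . . . . F . → 8 faults.
A − B = 10 − 8 = 2.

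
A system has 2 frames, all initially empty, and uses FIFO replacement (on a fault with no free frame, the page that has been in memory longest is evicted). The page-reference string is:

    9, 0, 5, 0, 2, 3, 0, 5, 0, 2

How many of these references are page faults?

9 -> miss, frames {9}
0 -> miss, frames {9,0}
5 -> miss, evict 9, frames {0,5}
0 -> hit
2 -> miss, evict 0, frames {5,2}
3 -> miss, evict 5, frames {2,3}
0 -> miss, evict 2, frames {3,0}
5 -> miss, evict 3, frames {0,5}
0 -> hit
2 -> miss, evict 0, frames {5,2}
Page faults: 8.

8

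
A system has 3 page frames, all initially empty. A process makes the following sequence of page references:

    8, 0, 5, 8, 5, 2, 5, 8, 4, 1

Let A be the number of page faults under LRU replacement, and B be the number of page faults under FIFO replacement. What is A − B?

-1

Under LRU: F F F . . F . . F F → 6 faults.
Under FIFO: F F F . . F . F F F → 7 faults.
A − B = 6 − 7 = -1.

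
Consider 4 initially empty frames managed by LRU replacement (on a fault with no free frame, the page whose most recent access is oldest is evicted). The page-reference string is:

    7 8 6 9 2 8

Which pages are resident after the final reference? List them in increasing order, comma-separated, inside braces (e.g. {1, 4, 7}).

{2, 6, 8, 9}

7: miss, frames [7]
8: miss, frames [7, 8]
6: miss, frames [7, 8, 6]
9: miss, frames [7, 8, 6, 9]
2: miss, evict 7, frames [8, 6, 9, 2]
8: hit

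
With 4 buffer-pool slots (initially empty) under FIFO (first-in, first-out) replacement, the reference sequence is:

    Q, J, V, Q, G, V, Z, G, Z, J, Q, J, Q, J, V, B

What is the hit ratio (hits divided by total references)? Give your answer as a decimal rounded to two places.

0.44

Q -> fault, frames [Q]
J -> fault, frames [Q, J]
V -> fault, frames [Q, J, V]
Q -> hit
G -> fault, frames [Q, J, V, G]
V -> hit
Z -> fault, evict Q, frames [J, V, G, Z]
G -> hit
Z -> hit
J -> hit
Q -> fault, evict J, frames [V, G, Z, Q]
J -> fault, evict V, frames [G, Z, Q, J]
Q -> hit
J -> hit
V -> fault, evict G, frames [Z, Q, J, V]
B -> fault, evict Z, frames [Q, J, V, B]
Hits: 7 of 16 references → 7/16 = 0.4375.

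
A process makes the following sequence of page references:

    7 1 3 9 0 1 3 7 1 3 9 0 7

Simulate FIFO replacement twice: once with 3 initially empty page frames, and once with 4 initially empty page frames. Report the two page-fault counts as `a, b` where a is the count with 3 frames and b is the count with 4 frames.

10, 11

3 frames: F F F F F F F F . . F F . → 10 faults.
4 frames: F F F F F . . F F F F F F → 11 faults.
11 > 10: adding a frame increased faults — Belady's anomaly.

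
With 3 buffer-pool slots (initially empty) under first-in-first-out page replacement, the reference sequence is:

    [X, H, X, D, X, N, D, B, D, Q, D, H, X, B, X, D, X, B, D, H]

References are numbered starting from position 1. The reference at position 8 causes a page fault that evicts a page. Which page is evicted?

pos 1: X → fault, frames (X)
pos 2: H → fault, frames (X H)
pos 3: X → hit
pos 4: D → fault, frames (X H D)
pos 5: X → hit
pos 6: N → fault, evict X, frames (H D N)
pos 7: D → hit
pos 8: B → fault, evict H, frames (D N B)
At position 8, page H is evicted.

H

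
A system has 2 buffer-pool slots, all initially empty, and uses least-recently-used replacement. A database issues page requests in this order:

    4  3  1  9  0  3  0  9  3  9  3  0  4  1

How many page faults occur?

11

4: miss, frames {4}
3: miss, frames {4,3}
1: miss, evict 4, frames {3,1}
9: miss, evict 3, frames {1,9}
0: miss, evict 1, frames {9,0}
3: miss, evict 9, frames {0,3}
0: hit
9: miss, evict 3, frames {0,9}
3: miss, evict 0, frames {9,3}
9: hit
3: hit
0: miss, evict 9, frames {3,0}
4: miss, evict 3, frames {0,4}
1: miss, evict 0, frames {4,1}
Page faults: 11.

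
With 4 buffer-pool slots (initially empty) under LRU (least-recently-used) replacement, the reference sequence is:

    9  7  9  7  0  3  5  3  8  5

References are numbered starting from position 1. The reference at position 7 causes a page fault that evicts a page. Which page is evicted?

pos 1: 9 → fault, frames [9]
pos 2: 7 → fault, frames [9, 7]
pos 3: 9 → hit
pos 4: 7 → hit
pos 5: 0 → fault, frames [9, 7, 0]
pos 6: 3 → fault, frames [9, 7, 0, 3]
pos 7: 5 → fault, evict 9, frames [7, 0, 3, 5]
At position 7, page 9 is evicted.

9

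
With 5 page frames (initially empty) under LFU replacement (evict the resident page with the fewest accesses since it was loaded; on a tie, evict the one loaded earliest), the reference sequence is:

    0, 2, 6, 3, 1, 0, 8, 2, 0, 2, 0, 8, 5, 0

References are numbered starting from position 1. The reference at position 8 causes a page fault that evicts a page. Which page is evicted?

pos 1: 0 → fault, frames [0]
pos 2: 2 → fault, frames [0, 2]
pos 3: 6 → fault, frames [0, 2, 6]
pos 4: 3 → fault, frames [0, 2, 6, 3]
pos 5: 1 → fault, frames [0, 2, 6, 3, 1]
pos 6: 0 → hit
pos 7: 8 → fault, evict 2, frames [0, 6, 3, 1, 8]
pos 8: 2 → fault, evict 6, frames [0, 3, 1, 8, 2]
At position 8, page 6 is evicted.

6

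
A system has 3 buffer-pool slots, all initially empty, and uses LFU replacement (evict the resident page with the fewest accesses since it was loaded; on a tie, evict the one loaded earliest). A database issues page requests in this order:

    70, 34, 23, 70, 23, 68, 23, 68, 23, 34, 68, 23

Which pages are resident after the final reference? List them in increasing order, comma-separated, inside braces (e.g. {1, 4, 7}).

{23, 34, 68}

70 -> fault, frames {70}
34 -> fault, frames {70,34}
23 -> fault, frames {70,34,23}
70 -> hit
23 -> hit
68 -> fault, evict 34, frames {70,23,68}
23 -> hit
68 -> hit
23 -> hit
34 -> fault, evict 70, frames {23,68,34}
68 -> hit
23 -> hit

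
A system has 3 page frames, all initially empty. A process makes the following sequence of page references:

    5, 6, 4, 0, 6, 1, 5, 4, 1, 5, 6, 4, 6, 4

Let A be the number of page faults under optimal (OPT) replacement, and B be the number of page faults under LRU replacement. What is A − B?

Under OPT: F F F F . F . F . . F . . . → 7 faults.
Under LRU: F F F F . F F F . . F F . . → 9 faults.
A − B = 7 − 9 = -2.

-2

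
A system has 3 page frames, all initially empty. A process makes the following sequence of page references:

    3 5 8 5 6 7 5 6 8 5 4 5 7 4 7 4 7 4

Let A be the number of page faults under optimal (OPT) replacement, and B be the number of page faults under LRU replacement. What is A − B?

Under OPT: F F F . F F . . F . F . . . . . . . → 7 faults.
Under LRU: F F F . F F . . F . F . F . . . . . → 8 faults.
A − B = 7 − 8 = -1.

-1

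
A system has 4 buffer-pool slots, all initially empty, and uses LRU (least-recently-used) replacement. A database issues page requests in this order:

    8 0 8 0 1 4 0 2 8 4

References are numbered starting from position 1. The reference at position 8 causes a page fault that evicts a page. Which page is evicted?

8

pos 1: 8 → fault, frames [8]
pos 2: 0 → fault, frames [8, 0]
pos 3: 8 → hit
pos 4: 0 → hit
pos 5: 1 → fault, frames [8, 0, 1]
pos 6: 4 → fault, frames [8, 0, 1, 4]
pos 7: 0 → hit
pos 8: 2 → fault, evict 8, frames [1, 4, 0, 2]
At position 8, page 8 is evicted.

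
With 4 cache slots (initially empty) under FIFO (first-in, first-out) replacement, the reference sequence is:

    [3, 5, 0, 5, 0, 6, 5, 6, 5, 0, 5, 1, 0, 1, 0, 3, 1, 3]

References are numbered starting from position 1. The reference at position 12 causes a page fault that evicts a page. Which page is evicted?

pos 1: 3: miss, frames {3}
pos 2: 5: miss, frames {3,5}
pos 3: 0: miss, frames {3,5,0}
pos 4: 5: hit
pos 5: 0: hit
pos 6: 6: miss, frames {3,5,0,6}
pos 7: 5: hit
pos 8: 6: hit
pos 9: 5: hit
pos 10: 0: hit
pos 11: 5: hit
pos 12: 1: miss, evict 3, frames {5,0,6,1}
At position 12, page 3 is evicted.

3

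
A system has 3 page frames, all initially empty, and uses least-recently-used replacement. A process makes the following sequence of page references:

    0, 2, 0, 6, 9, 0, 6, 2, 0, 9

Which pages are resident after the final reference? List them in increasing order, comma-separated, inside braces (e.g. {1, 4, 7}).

0 → fault, frames (0)
2 → fault, frames (0 2)
0 → hit
6 → fault, frames (2 0 6)
9 → fault, evict 2, frames (0 6 9)
0 → hit
6 → hit
2 → fault, evict 9, frames (0 6 2)
0 → hit
9 → fault, evict 6, frames (2 0 9)

{0, 2, 9}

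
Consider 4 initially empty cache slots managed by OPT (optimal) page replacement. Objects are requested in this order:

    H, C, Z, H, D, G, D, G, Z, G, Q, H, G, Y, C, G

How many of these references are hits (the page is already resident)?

H → miss, frames [H]
C → miss, frames [H, C]
Z → miss, frames [H, C, Z]
H → hit
D → miss, frames [H, C, Z, D]
G → miss, evict C, frames [H, Z, D, G]
D → hit
G → hit
Z → hit
G → hit
Q → miss, evict D, frames [H, Z, G, Q]
H → hit
G → hit
Y → miss, evict Q, frames [H, Z, G, Y]
C → miss, evict Y, frames [H, Z, G, C]
G → hit
Hits: 8.

8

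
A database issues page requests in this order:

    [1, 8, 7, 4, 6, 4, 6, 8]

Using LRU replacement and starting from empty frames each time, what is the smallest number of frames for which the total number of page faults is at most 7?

2

f=1: 8 faults
f=2: 6 faults
f=3: 6 faults
f=4: 5 faults
f=5: 5 faults
Smallest f with faults ≤ 7 is 2.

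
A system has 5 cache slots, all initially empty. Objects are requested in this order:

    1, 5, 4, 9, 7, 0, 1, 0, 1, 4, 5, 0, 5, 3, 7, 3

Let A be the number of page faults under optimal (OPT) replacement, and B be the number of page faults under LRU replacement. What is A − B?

-3

Under OPT: F F F F F F . . . . . . . F . . → 7 faults.
Under LRU: F F F F F F F . . . F . . F F . → 10 faults.
A − B = 7 − 10 = -3.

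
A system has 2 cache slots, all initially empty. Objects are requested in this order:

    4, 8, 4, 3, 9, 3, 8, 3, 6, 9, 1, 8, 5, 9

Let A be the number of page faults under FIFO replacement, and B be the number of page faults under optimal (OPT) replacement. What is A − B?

2

Under FIFO: F F . F F . F F F F F F F F → 12 faults.
Under OPT: F F . F F . F . F F F . F F → 10 faults.
A − B = 12 − 10 = 2.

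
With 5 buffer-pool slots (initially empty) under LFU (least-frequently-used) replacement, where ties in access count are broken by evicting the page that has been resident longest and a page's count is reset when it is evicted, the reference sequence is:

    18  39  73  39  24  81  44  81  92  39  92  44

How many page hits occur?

5

18 -> miss, frames [18]
39 -> miss, frames [18, 39]
73 -> miss, frames [18, 39, 73]
39 -> hit
24 -> miss, frames [18, 39, 73, 24]
81 -> miss, frames [18, 39, 73, 24, 81]
44 -> miss, evict 18, frames [39, 73, 24, 81, 44]
81 -> hit
92 -> miss, evict 73, frames [39, 24, 81, 44, 92]
39 -> hit
92 -> hit
44 -> hit
Hits: 5.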